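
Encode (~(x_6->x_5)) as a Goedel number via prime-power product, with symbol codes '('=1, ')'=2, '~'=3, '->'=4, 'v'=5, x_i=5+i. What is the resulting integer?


Formula: (~(x_6->x_5))
Symbol codes: [1, 3, 1, 11, 4, 10, 2, 2]
Primes: [2, 3, 5, 7, 11, 13, 17, 19]
p_1^1 = 2^1 = 2
p_2^3 = 3^3 = 27
p_3^1 = 5^1 = 5
p_4^11 = 7^11 = 1977326743
p_5^4 = 11^4 = 14641
p_6^10 = 13^10 = 137858491849
p_7^2 = 17^2 = 289
p_8^2 = 19^2 = 361
Product = 112422053197561422580408347414210

112422053197561422580408347414210


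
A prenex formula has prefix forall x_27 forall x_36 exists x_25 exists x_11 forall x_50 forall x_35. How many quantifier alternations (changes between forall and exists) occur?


Walk the prefix and count type changes:
  position 1: forall -> forall
  position 2: forall -> exists <-- alternation
  position 3: exists -> exists
  position 4: exists -> forall <-- alternation
  position 5: forall -> forall
Total alternations = 2

2


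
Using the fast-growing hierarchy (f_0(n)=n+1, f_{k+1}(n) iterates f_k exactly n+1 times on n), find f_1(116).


f_1(116) = f_0^117(116)
f_0 adds 1 each time, applied 117 times.
f_1(116) = 116 + 117 = 233

233


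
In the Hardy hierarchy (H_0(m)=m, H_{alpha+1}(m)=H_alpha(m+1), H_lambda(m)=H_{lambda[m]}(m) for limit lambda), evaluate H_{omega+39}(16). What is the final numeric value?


H_{omega+39}(16):
Unwind the 39 successor steps: H_{omega+39}(16) = H_omega(16+39) = H_omega(55).
H_omega(m) = H_m(m) = m + m = 2m.
Result = 2 * 55 = 110

110


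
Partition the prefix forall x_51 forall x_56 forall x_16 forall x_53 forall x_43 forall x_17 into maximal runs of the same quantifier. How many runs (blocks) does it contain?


Alternations = 0.
Blocks = alternations + 1 = 1

1


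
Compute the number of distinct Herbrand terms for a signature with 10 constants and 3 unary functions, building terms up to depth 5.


Herbrand terms by depth:
Depth 0: 10 constants
Depth 1: 30 new terms (running total: 40)
Depth 2: 90 new terms (running total: 130)
Depth 3: 270 new terms (running total: 400)
Depth 4: 810 new terms (running total: 1210)
Depth 5: 2430 new terms (running total: 3640)
Total distinct ground terms = 3640

3640


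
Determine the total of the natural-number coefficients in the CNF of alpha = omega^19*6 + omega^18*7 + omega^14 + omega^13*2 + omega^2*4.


CNF: omega^19*6 + omega^18*7 + omega^14 + omega^13*2 + omega^2*4
Coefficients: 6 + 7 + 1 + 2 + 4 = 20

20


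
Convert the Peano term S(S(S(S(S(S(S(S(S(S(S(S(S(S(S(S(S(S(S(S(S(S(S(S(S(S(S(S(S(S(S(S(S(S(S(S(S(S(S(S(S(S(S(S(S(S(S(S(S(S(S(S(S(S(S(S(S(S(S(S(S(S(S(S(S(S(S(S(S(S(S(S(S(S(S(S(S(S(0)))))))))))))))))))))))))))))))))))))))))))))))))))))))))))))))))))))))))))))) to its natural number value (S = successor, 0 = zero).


Counting successors applied to 0:
78 applications of S to 0 = 78

78


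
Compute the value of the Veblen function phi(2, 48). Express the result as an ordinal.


phi(2, 48):
phi(2, beta) = zeta_beta (the beta-th zeta number, fixed point of epsilon).
phi(2, 48) = zeta_48

zeta_48


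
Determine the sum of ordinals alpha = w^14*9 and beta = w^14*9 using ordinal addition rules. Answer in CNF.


Ordinal addition w^14*9 + w^14*9:
Both terms have the same exponent 14.
w^e*c + w^e*d = w^e*(c+d).
Result = w^14*(9+9) = w^14*18

w^14*18


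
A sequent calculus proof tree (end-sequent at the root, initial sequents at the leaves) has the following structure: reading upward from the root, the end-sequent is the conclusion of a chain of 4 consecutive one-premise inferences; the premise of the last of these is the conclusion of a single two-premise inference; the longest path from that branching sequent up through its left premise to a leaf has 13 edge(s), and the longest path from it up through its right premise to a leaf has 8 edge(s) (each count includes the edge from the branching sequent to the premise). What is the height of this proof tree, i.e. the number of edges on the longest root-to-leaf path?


Longest path through the left premise: 13 edges (measured from the branching sequent)
Longest path through the right premise: 8 edges
Height of the subtree rooted at the branching sequent: max(13, 8) = 13
The branching sequent sits 4 edges above the root (the chain of one-premise inferences), so height = 13 + 4 = 17

17


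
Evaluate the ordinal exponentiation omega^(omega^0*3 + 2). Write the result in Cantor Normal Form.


omega^(omega^0*3 + 2):
omega^0 = 1, so the exponent is 3 + 2 = 5 (finite ordinal addition).
Result = omega^5, already a single CNF term.

omega^5


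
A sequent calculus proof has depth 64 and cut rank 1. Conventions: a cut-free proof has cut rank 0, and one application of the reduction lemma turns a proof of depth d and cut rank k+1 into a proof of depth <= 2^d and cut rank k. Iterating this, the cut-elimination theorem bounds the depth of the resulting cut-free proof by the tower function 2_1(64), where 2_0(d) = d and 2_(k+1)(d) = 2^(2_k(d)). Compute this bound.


Each rank reduction sends depth d to at most 2^d; cut rank r needs r reductions.
2_0(64) = 64
2_1(64) = 2^64 = 18446744073709551616
Cut-free depth bound = 18446744073709551616

18446744073709551616


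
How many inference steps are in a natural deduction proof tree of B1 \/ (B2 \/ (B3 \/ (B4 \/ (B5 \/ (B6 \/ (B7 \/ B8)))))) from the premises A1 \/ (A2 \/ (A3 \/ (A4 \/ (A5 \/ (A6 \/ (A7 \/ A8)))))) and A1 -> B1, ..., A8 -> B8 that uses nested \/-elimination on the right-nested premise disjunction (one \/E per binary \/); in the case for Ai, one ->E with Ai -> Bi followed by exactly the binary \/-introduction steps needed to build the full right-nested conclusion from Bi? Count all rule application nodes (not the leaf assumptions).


Constructive dilemma with 8 branches, all disjunctions right-nested:
- \/E: the premise has 7 binary \/, each eliminated once: 7 nodes.
- ->E: one per case (Ai with Ai -> Bi gives Bi): 8 nodes.
- \/I: in case i < n, Bi needs 1 step to form Bi \/ (B(i+1) \/ ...) and then i-1 steps to prepend B(i-1), ..., B1, i.e. i steps; in case i = n, B8 needs 7 prepend steps.
  \/I total = (1 + 2 + ... + 7) + 7 = 28 + 7 = 35 nodes.
Total = 7 + 8 + 35 = 50

50


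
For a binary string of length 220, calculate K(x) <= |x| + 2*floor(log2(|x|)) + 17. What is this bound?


floor(log2(220)) = 7
2 * 7 = 14
K(x) <= 220 + 14 + 17 = 251

251


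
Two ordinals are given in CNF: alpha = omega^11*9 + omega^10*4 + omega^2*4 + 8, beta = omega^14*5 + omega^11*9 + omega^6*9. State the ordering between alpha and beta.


Compare term by term from highest exponent:
alpha = omega^11*9 + omega^10*4 + omega^2*4 + 8
beta = omega^14*5 + omega^11*9 + omega^6*9
Term 1: alpha has omega^11*9, beta has omega^14*5
Term 2: alpha has omega^10*4, beta has omega^11*9
Term 3: alpha has omega^2*4, beta has omega^6*9
Term 4: alpha has omega^0*8, beta has omega^0*0
Result: alpha < beta

alpha < beta


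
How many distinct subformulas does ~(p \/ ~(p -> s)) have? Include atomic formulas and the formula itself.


Formula: ~(p \/ ~(p -> s))
Subformulas found:
  1. s
  2. p
  3. (p -> s)
  4. ~(p -> s)
  5. (p \/ ~(p -> s))
  6. ~(p \/ ~(p -> s))
Total distinct subformulas = 6

6


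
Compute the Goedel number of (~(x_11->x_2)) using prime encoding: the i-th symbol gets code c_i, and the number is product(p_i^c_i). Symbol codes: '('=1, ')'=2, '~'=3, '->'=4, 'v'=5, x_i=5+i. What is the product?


Formula: (~(x_11->x_2))
Symbol codes: [1, 3, 1, 16, 4, 7, 2, 2]
Primes: [2, 3, 5, 7, 11, 13, 17, 19]
p_1^1 = 2^1 = 2
p_2^3 = 3^3 = 27
p_3^1 = 5^1 = 5
p_4^16 = 7^16 = 33232930569601
p_5^4 = 11^4 = 14641
p_6^7 = 13^7 = 62748517
p_7^2 = 17^2 = 289
p_8^2 = 19^2 = 361
Product = 860026148425769153076432906231510

860026148425769153076432906231510


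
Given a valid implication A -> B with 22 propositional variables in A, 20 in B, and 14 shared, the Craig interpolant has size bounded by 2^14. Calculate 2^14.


Shared atoms = 14
Craig interpolant size bound = 2^14
= 16384

16384


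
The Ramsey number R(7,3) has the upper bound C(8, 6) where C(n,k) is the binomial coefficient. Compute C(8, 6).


R(7,3) <= C(7+3-2, 7-1) = C(8, 6)
C(8, 6) = 8! / (6! * 2!)
= 28

28


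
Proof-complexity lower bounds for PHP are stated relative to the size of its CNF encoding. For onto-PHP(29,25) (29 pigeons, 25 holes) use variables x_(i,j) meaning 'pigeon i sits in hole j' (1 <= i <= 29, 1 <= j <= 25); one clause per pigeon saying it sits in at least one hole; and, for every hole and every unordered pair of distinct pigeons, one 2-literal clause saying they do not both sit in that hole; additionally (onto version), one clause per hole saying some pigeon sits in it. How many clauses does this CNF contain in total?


onto-PHP(29,25): 29 pigeons, 25 holes, 29*25 = 725 variables.
- pigeon clauses: one per pigeon -> 29 clauses
- hole clauses: 25 holes * C(29,2) = 25 * 406 -> 10150 clauses
- onto clauses: one per hole -> 25 clauses
Total clauses = 29 + 10150 + 25 = 10204

10204


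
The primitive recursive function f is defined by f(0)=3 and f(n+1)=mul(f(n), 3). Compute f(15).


f(0) = 3
f(1) = mul(f(0), 3) = mul(3, 3) = 9
f(2) = mul(f(1), 3) = mul(9, 3) = 27
f(3) = mul(f(2), 3) = mul(27, 3) = 81
f(4) = mul(f(3), 3) = mul(81, 3) = 243
f(5) = mul(f(4), 3) = mul(243, 3) = 729
f(6) = mul(f(5), 3) = mul(729, 3) = 2187
f(7) = mul(f(6), 3) = mul(2187, 3) = 6561
f(8) = mul(f(7), 3) = mul(6561, 3) = 19683
f(9) = mul(f(8), 3) = mul(19683, 3) = 59049
f(10) = mul(f(9), 3) = mul(59049, 3) = 177147
f(11) = mul(f(10), 3) = mul(177147, 3) = 531441
f(12) = mul(f(11), 3) = mul(531441, 3) = 1594323
f(13) = mul(f(12), 3) = mul(1594323, 3) = 4782969
f(14) = mul(f(13), 3) = mul(4782969, 3) = 14348907
f(15) = mul(f(14), 3) = mul(14348907, 3) = 43046721


43046721


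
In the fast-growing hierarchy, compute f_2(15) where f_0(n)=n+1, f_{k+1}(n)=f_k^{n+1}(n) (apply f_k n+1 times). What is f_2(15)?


f_2(15) = f_1^16(15)
f_1(m) = 2m + 1.
Iterating: f_1^k(n) = 2^k*(n+1) - 1.
f_2(15) = 2^16*(15+1) - 1 = 65536*16 - 1 = 1048575

1048575


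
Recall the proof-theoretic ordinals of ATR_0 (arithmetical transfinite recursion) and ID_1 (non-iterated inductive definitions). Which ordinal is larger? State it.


Proof-theoretic ordinal of ATR_0 (arithmetical transfinite recursion): Gamma_0
Proof-theoretic ordinal of ID_1 (non-iterated inductive definitions): psi_0(epsilon_{Omega+1})
Comparing: Gamma_0 < psi_0(epsilon_{Omega+1}).
The larger ordinal is psi_0(epsilon_{Omega+1}) (from ID_1 (non-iterated inductive definitions)).

psi_0(epsilon_{Omega+1})


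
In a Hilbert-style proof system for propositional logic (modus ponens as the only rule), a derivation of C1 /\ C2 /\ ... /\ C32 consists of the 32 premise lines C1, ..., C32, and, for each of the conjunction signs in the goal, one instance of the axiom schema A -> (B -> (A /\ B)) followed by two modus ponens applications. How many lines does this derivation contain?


Conjoining 32 premises:
- 32 premise lines
- the goal has 31 conjunction signs; each costs 1 axiom instance + 2 MP = 3 lines: 3 * 31 = 93
Total = 32 + 93 = 125 lines.

125


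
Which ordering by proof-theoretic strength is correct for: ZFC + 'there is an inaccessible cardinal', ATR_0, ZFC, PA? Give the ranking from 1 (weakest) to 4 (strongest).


Ordering by consistency strength:
1. PA
2. ATR_0
3. ZFC
4. ZFC + 'there is an inaccessible cardinal'


ZFC + 'there is an inaccessible cardinal'=4, ATR_0=2, ZFC=3, PA=1


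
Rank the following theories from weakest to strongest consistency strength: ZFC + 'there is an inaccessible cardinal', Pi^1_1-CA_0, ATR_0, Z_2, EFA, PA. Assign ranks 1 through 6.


Ordering by consistency strength:
1. EFA
2. PA
3. ATR_0
4. Pi^1_1-CA_0
5. Z_2
6. ZFC + 'there is an inaccessible cardinal'


ZFC + 'there is an inaccessible cardinal'=6, Pi^1_1-CA_0=4, ATR_0=3, Z_2=5, EFA=1, PA=2


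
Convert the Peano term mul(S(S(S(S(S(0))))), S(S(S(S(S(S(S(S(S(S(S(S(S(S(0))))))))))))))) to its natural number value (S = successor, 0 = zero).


mul(S^5(0), S^14(0)):
S^5(0) = 5
S^14(0) = 14
5 * 14 = 70

70


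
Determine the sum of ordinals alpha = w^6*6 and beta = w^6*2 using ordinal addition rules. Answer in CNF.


Ordinal addition w^6*6 + w^6*2:
Both terms have the same exponent 6.
w^e*c + w^e*d = w^e*(c+d).
Result = w^6*(6+2) = w^6*8

w^6*8


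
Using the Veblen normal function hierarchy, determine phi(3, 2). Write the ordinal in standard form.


phi(3, 2):
phi(3, beta) = eta_beta (the beta-th eta number, fixed point of zeta).
phi(3, 2) = eta_2

eta_2


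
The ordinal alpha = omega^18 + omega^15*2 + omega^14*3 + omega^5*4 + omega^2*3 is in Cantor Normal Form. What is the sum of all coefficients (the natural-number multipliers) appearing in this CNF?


CNF: omega^18 + omega^15*2 + omega^14*3 + omega^5*4 + omega^2*3
Coefficients: 1 + 2 + 3 + 4 + 3 = 13

13


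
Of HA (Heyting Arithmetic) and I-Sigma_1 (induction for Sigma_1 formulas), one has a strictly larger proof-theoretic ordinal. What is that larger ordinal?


Proof-theoretic ordinal of HA (Heyting Arithmetic): epsilon_0
Proof-theoretic ordinal of I-Sigma_1 (induction for Sigma_1 formulas): omega^omega
Comparing: omega^omega < epsilon_0.
The larger ordinal is epsilon_0 (from HA (Heyting Arithmetic)).

epsilon_0


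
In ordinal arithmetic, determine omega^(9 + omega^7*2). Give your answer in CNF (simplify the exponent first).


omega^(9 + omega^7*2):
In ordinal addition a term is absorbed by a following term of strictly larger exponent: 0 < 7, so 9 + omega^7*2 = omega^7*2.
omega raised to a CNF ordinal is a single CNF term: Result = omega^(omega^7*2)

omega^(omega^7*2)


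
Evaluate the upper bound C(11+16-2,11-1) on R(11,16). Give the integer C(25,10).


R(11,16) <= C(11+16-2, 11-1) = C(25, 10)
C(25, 10) = 25! / (10! * 15!)
= 3268760

3268760


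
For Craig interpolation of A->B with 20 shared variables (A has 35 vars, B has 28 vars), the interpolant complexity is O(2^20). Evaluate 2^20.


Shared atoms = 20
Craig interpolant size bound = 2^20
= 1048576

1048576


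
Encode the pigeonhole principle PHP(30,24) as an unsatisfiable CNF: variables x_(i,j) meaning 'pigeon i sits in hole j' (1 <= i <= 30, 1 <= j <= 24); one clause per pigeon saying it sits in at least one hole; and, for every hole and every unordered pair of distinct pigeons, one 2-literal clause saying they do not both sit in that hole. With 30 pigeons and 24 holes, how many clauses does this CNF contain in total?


PHP(30,24): 30 pigeons, 24 holes, 30*24 = 720 variables.
- pigeon clauses: one per pigeon -> 30 clauses
- hole clauses: 24 holes * C(30,2) = 24 * 435 -> 10440 clauses
Total clauses = 30 + 10440 = 10470

10470


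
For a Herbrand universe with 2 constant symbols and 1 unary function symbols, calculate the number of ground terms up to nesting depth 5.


Herbrand terms by depth:
Depth 0: 2 constants
Depth 1: 2 new terms (running total: 4)
Depth 2: 2 new terms (running total: 6)
Depth 3: 2 new terms (running total: 8)
Depth 4: 2 new terms (running total: 10)
Depth 5: 2 new terms (running total: 12)
Total distinct ground terms = 12

12


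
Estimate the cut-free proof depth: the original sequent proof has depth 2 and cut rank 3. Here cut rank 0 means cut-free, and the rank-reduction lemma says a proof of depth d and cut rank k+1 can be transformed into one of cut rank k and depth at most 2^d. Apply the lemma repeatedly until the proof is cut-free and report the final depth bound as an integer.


Each rank reduction sends depth d to at most 2^d; cut rank r needs r reductions.
2_0(2) = 2
2_1(2) = 2^2 = 4
2_2(2) = 2^4 = 16
2_3(2) = 2^16 = 65536
Cut-free depth bound = 65536

65536


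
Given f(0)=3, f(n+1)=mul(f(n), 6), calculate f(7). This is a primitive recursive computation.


f(0) = 3
f(1) = mul(f(0), 6) = mul(3, 6) = 18
f(2) = mul(f(1), 6) = mul(18, 6) = 108
f(3) = mul(f(2), 6) = mul(108, 6) = 648
f(4) = mul(f(3), 6) = mul(648, 6) = 3888
f(5) = mul(f(4), 6) = mul(3888, 6) = 23328
f(6) = mul(f(5), 6) = mul(23328, 6) = 139968
f(7) = mul(f(6), 6) = mul(139968, 6) = 839808


839808


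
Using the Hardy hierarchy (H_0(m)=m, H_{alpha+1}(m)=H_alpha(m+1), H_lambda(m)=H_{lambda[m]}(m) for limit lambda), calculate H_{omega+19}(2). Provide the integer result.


H_{omega+19}(2):
Unwind the 19 successor steps: H_{omega+19}(2) = H_omega(2+19) = H_omega(21).
H_omega(m) = H_m(m) = m + m = 2m.
Result = 2 * 21 = 42

42


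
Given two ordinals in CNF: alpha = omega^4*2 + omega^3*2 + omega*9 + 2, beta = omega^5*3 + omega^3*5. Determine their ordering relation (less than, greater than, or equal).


Compare term by term from highest exponent:
alpha = omega^4*2 + omega^3*2 + omega*9 + 2
beta = omega^5*3 + omega^3*5
Term 1: alpha has omega^4*2, beta has omega^5*3
Term 2: alpha has omega^3*2, beta has omega^3*5
Term 3: alpha has omega^1*9, beta has omega^0*0
Term 4: alpha has omega^0*2, beta has omega^0*0
Result: alpha < beta

alpha < beta


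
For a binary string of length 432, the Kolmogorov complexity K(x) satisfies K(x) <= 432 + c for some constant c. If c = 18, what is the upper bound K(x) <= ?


K(x) <= |x| + c = 432 + 18 = 450

450


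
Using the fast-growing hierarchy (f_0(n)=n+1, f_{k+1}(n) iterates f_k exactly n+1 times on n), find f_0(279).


f_0(279) = 279 + 1 = 280

280


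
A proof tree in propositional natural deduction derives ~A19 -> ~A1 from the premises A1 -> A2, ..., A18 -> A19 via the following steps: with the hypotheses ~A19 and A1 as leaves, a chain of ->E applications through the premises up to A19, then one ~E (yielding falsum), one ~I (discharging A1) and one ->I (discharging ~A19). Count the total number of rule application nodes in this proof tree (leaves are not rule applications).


From hypothesis A1, 18 ->E steps along the 18 premises yield A19.
~E with hypothesis ~A19 gives falsum (1 node); ~I discharging A1 gives ~A1 (1 node); ->I discharging ~A19 gives the goal (1 node).
Total = 18 + 3 = 21 inference nodes.

21


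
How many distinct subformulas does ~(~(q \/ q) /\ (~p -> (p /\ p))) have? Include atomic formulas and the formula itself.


Formula: ~(~(q \/ q) /\ (~p -> (p /\ p)))
Subformulas found:
  1. q
  2. p
  3. ~p
  4. (p /\ p)
  5. (q \/ q)
  6. ~(q \/ q)
  7. (~p -> (p /\ p))
  8. (~(q \/ q) /\ (~p -> (p /\ p)))
  9. ~(~(q \/ q) /\ (~p -> (p /\ p)))
Total distinct subformulas = 9

9


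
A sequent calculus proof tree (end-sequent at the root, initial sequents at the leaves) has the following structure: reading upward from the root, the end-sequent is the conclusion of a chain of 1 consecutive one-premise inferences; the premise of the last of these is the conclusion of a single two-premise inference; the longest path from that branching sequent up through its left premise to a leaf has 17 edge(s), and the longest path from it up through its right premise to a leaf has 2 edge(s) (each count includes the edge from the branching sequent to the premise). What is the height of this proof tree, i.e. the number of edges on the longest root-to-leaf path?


Longest path through the left premise: 17 edges (measured from the branching sequent)
Longest path through the right premise: 2 edges
Height of the subtree rooted at the branching sequent: max(17, 2) = 17
The branching sequent sits 1 edges above the root (the chain of one-premise inferences), so height = 17 + 1 = 18

18


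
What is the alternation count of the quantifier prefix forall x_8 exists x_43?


Walk the prefix and count type changes:
  position 1: forall -> exists <-- alternation
Total alternations = 1

1


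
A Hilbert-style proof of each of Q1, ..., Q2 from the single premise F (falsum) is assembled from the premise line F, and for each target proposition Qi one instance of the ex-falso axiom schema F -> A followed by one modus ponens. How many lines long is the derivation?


Ex falso, line by line:
- 1 premise line (F)
- 2 targets, each needing 1 axiom instance (F -> Qi) + 1 MP = 2 lines: 2 * 2 = 4
Total = 1 + 4 = 5 lines.

5


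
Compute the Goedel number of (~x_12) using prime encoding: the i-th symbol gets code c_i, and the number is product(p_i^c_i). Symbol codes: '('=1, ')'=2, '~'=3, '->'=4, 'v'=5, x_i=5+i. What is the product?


Formula: (~x_12)
Symbol codes: [1, 3, 17, 2]
Primes: [2, 3, 5, 7]
p_1^1 = 2^1 = 2
p_2^3 = 3^3 = 27
p_3^17 = 5^17 = 762939453125
p_4^2 = 7^2 = 49
Product = 2018737792968750

2018737792968750


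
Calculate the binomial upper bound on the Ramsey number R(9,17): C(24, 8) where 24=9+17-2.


R(9,17) <= C(9+17-2, 9-1) = C(24, 8)
C(24, 8) = 24! / (8! * 16!)
= 735471

735471


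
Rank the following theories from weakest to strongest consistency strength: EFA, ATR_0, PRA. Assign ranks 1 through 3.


Ordering by consistency strength:
1. EFA
2. PRA
3. ATR_0


EFA=1, ATR_0=3, PRA=2


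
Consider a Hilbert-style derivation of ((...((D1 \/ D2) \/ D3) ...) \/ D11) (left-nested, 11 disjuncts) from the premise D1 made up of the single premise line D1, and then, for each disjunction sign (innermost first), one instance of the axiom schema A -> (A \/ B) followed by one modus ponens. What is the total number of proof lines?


Building the left-nested 11-ary disjunction from D1:
- 1 premise line (D1)
- 11 disjuncts means 10 disjunction signs; each needs 1 axiom instance + 1 MP = 2 lines: 2 * 10 = 20
Total = 1 + 20 = 21 lines.

21


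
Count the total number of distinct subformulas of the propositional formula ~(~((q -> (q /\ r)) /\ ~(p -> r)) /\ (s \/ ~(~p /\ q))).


Formula: ~(~((q -> (q /\ r)) /\ ~(p -> r)) /\ (s \/ ~(~p /\ q)))
Subformulas found:
  1. r
  2. q
  3. s
  4. p
  5. ~p
  6. (q /\ r)
  7. (p -> r)
  8. (~p /\ q)
  9. ~(p -> r)
  10. ~(~p /\ q)
  11. (q -> (q /\ r))
  12. (s \/ ~(~p /\ q))
  13. ((q -> (q /\ r)) /\ ~(p -> r))
  14. ~((q -> (q /\ r)) /\ ~(p -> r))
  15. (~((q -> (q /\ r)) /\ ~(p -> r)) /\ (s \/ ~(~p /\ q)))
  16. ~(~((q -> (q /\ r)) /\ ~(p -> r)) /\ (s \/ ~(~p /\ q)))
Total distinct subformulas = 16

16


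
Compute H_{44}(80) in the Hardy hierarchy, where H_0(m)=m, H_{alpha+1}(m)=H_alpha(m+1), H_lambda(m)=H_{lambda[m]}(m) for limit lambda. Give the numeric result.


H_44(80):
For finite ordinals k, H_k(n) = n + k (each successor step adds 1).
H_44(80) = 80 + 44 = 124

124


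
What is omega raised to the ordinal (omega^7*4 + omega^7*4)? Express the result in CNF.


omega^(omega^7*4 + omega^7*4):
Both terms of the exponent have the same exponent 7, so they merge: omega^7*4 + omega^7*4 = omega^7*(4+4) = omega^7*8.
omega raised to a CNF ordinal is a single CNF term: Result = omega^(omega^7*8)

omega^(omega^7*8)


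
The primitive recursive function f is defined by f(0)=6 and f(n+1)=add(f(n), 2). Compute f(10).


f(0) = 6
f(1) = add(f(0), 2) = add(6, 2) = 8
f(2) = add(f(1), 2) = add(8, 2) = 10
f(3) = add(f(2), 2) = add(10, 2) = 12
f(4) = add(f(3), 2) = add(12, 2) = 14
f(5) = add(f(4), 2) = add(14, 2) = 16
f(6) = add(f(5), 2) = add(16, 2) = 18
f(7) = add(f(6), 2) = add(18, 2) = 20
f(8) = add(f(7), 2) = add(20, 2) = 22
f(9) = add(f(8), 2) = add(22, 2) = 24
f(10) = add(f(9), 2) = add(24, 2) = 26


26


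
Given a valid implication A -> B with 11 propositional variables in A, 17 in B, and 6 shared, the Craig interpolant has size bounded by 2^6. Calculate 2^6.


Shared atoms = 6
Craig interpolant size bound = 2^6
= 64

64


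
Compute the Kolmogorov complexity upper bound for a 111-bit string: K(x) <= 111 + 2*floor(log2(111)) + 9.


floor(log2(111)) = 6
2 * 6 = 12
K(x) <= 111 + 12 + 9 = 132

132


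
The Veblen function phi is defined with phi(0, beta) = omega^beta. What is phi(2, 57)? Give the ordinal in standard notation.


phi(2, 57):
phi(2, beta) = zeta_beta (the beta-th zeta number, fixed point of epsilon).
phi(2, 57) = zeta_57

zeta_57


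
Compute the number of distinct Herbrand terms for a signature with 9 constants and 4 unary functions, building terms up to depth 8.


Herbrand terms by depth:
Depth 0: 9 constants
Depth 1: 36 new terms (running total: 45)
Depth 2: 144 new terms (running total: 189)
Depth 3: 576 new terms (running total: 765)
Depth 4: 2304 new terms (running total: 3069)
Depth 5: 9216 new terms (running total: 12285)
Depth 6: 36864 new terms (running total: 49149)
Depth 7: 147456 new terms (running total: 196605)
Depth 8: 589824 new terms (running total: 786429)
Total distinct ground terms = 786429

786429


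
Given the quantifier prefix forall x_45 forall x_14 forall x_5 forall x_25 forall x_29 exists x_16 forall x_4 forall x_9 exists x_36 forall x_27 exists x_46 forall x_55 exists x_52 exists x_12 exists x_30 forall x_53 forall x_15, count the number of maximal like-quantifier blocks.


Alternations = 8.
Blocks = alternations + 1 = 9

9


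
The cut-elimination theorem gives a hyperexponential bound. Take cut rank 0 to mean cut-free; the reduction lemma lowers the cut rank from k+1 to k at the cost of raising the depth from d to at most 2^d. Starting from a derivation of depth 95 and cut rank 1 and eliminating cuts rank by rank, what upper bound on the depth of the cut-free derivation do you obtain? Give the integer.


Each rank reduction sends depth d to at most 2^d; cut rank r needs r reductions.
2_0(95) = 95
2_1(95) = 2^95 = 39614081257132168796771975168
Cut-free depth bound = 39614081257132168796771975168

39614081257132168796771975168


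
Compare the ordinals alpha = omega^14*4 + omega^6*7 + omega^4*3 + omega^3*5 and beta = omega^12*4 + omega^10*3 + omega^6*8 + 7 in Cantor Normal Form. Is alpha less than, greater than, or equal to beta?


Compare term by term from highest exponent:
alpha = omega^14*4 + omega^6*7 + omega^4*3 + omega^3*5
beta = omega^12*4 + omega^10*3 + omega^6*8 + 7
Term 1: alpha has omega^14*4, beta has omega^12*4
Term 2: alpha has omega^6*7, beta has omega^10*3
Term 3: alpha has omega^4*3, beta has omega^6*8
Term 4: alpha has omega^3*5, beta has omega^0*7
Result: alpha > beta

alpha > beta


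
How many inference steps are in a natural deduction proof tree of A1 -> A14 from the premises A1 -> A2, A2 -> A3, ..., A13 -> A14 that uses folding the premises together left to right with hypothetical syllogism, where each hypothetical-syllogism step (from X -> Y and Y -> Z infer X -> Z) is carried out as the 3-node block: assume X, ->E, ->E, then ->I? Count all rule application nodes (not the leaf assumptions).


There are 13 premises in the chain. The first HS step combines premises 1 and 2; each further premise needs one more HS step.
So 13 premises require 13 - 1 = 12 hypothetical-syllogism steps.
Each HS step uses 3 inference nodes (->E, ->E, ->I).
12 * 3 = 36 total inference nodes.

36


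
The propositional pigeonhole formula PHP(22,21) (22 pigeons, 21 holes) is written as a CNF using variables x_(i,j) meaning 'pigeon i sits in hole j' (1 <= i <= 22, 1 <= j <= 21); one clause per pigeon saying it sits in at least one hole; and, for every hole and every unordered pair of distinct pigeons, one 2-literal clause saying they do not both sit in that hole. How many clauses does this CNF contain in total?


PHP(22,21): 22 pigeons, 21 holes, 22*21 = 462 variables.
- pigeon clauses: one per pigeon -> 22 clauses
- hole clauses: 21 holes * C(22,2) = 21 * 231 -> 4851 clauses
Total clauses = 22 + 4851 = 4873

4873


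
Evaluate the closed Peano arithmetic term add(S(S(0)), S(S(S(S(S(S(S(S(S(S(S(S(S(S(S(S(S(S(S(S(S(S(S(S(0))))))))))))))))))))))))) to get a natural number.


add(S^2(0), S^24(0)):
S^2(0) = 2
S^24(0) = 24
2 + 24 = 26

26


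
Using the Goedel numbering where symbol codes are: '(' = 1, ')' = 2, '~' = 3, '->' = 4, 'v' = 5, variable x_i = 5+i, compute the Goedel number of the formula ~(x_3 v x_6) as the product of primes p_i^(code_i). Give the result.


Formula: ~(x_3 v x_6)
Symbol codes: [3, 1, 8, 5, 11, 2]
Primes: [2, 3, 5, 7, 11, 13]
p_1^3 = 2^3 = 8
p_2^1 = 3^1 = 3
p_3^8 = 5^8 = 390625
p_4^5 = 7^5 = 16807
p_5^11 = 11^11 = 285311670611
p_6^2 = 13^2 = 169
Product = 7597447677235162621875000

7597447677235162621875000


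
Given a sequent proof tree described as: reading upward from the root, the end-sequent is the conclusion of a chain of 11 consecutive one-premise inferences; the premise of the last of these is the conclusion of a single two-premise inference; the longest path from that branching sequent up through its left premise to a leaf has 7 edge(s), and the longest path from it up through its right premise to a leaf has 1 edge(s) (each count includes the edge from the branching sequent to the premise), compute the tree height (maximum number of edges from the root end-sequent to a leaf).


Longest path through the left premise: 7 edges (measured from the branching sequent)
Longest path through the right premise: 1 edges
Height of the subtree rooted at the branching sequent: max(7, 1) = 7
The branching sequent sits 11 edges above the root (the chain of one-premise inferences), so height = 7 + 11 = 18

18


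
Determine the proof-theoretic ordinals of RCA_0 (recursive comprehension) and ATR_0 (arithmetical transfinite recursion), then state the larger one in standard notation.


Proof-theoretic ordinal of RCA_0 (recursive comprehension): omega^omega
Proof-theoretic ordinal of ATR_0 (arithmetical transfinite recursion): Gamma_0
Comparing: omega^omega < Gamma_0.
The larger ordinal is Gamma_0 (from ATR_0 (arithmetical transfinite recursion)).

Gamma_0


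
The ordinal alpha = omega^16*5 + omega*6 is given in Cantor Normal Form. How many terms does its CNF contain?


CNF: omega^16*5 + omega*6
Count the summands separated by '+':
  term 1: omega^16*5
  term 2: omega*6
Total terms = 2

2


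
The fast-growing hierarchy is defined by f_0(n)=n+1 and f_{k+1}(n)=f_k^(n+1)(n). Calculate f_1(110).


f_1(110) = f_0^111(110)
f_0 adds 1 each time, applied 111 times.
f_1(110) = 110 + 111 = 221

221


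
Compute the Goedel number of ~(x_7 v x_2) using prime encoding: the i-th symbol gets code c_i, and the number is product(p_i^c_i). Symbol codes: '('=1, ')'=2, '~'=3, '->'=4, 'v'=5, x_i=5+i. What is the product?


Formula: ~(x_7 v x_2)
Symbol codes: [3, 1, 12, 5, 7, 2]
Primes: [2, 3, 5, 7, 11, 13]
p_1^3 = 2^3 = 8
p_2^1 = 3^1 = 3
p_3^12 = 5^12 = 244140625
p_4^5 = 7^5 = 16807
p_5^7 = 11^7 = 19487171
p_6^2 = 13^2 = 169
Product = 324322436873982421875000

324322436873982421875000


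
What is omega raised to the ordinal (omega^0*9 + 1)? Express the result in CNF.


omega^(omega^0*9 + 1):
omega^0 = 1, so the exponent is 9 + 1 = 10 (finite ordinal addition).
Result = omega^10, already a single CNF term.

omega^10


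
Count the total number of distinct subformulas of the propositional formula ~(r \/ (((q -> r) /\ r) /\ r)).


Formula: ~(r \/ (((q -> r) /\ r) /\ r))
Subformulas found:
  1. q
  2. r
  3. (q -> r)
  4. ((q -> r) /\ r)
  5. (((q -> r) /\ r) /\ r)
  6. (r \/ (((q -> r) /\ r) /\ r))
  7. ~(r \/ (((q -> r) /\ r) /\ r))
Total distinct subformulas = 7

7


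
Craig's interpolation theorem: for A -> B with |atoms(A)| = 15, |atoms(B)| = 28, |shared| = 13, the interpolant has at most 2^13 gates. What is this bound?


Shared atoms = 13
Craig interpolant size bound = 2^13
= 8192

8192


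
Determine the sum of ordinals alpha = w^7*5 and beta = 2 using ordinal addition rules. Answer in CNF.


Ordinal addition w^7*5 + 2:
Leading exponent of alpha (7) > leading exponent of beta (0).
Since alpha's term has higher exponent than beta's leading term,
the sum is simply alpha followed by beta.
Result = w^7*5 + 2

w^7*5 + 2


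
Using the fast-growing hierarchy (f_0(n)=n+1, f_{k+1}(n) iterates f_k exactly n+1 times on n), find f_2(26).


f_2(26) = f_1^27(26)
f_1(m) = 2m + 1.
Iterating: f_1^k(n) = 2^k*(n+1) - 1.
f_2(26) = 2^27*(26+1) - 1 = 134217728*27 - 1 = 3623878655

3623878655


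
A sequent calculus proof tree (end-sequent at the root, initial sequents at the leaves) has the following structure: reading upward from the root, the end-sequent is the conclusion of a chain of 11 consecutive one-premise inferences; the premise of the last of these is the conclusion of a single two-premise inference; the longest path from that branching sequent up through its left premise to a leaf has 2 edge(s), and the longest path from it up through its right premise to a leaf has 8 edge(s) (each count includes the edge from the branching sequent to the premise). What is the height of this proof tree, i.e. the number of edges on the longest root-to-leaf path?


Longest path through the left premise: 2 edges (measured from the branching sequent)
Longest path through the right premise: 8 edges
Height of the subtree rooted at the branching sequent: max(2, 8) = 8
The branching sequent sits 11 edges above the root (the chain of one-premise inferences), so height = 8 + 11 = 19

19


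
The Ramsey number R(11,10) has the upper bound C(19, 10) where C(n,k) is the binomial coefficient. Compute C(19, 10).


R(11,10) <= C(11+10-2, 11-1) = C(19, 10)
C(19, 10) = 19! / (10! * 9!)
= 92378

92378


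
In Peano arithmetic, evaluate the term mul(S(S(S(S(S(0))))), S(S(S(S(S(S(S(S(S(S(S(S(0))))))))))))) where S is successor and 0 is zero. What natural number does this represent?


mul(S^5(0), S^12(0)):
S^5(0) = 5
S^12(0) = 12
5 * 12 = 60

60


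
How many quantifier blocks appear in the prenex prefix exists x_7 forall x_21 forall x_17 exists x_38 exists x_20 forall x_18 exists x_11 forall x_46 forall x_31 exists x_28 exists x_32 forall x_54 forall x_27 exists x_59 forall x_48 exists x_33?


Alternations = 10.
Blocks = alternations + 1 = 11

11


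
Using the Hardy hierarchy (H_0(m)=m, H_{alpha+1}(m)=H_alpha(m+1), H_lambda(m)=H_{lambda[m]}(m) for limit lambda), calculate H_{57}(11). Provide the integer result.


H_57(11):
For finite ordinals k, H_k(n) = n + k (each successor step adds 1).
H_57(11) = 11 + 57 = 68

68


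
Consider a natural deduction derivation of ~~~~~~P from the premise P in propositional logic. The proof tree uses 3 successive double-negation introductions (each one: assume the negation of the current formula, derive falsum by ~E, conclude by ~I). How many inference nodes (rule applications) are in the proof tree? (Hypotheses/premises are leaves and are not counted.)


Each double-negation introduction (from C infer ~~C) uses 2 inference nodes: one ~E (C and ~C give falsum) and one ~I (discharge ~C).
3 double negations = 3 * 2 = 6 inference nodes.

6


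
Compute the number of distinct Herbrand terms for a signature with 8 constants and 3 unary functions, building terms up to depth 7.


Herbrand terms by depth:
Depth 0: 8 constants
Depth 1: 24 new terms (running total: 32)
Depth 2: 72 new terms (running total: 104)
Depth 3: 216 new terms (running total: 320)
Depth 4: 648 new terms (running total: 968)
Depth 5: 1944 new terms (running total: 2912)
Depth 6: 5832 new terms (running total: 8744)
Depth 7: 17496 new terms (running total: 26240)
Total distinct ground terms = 26240

26240


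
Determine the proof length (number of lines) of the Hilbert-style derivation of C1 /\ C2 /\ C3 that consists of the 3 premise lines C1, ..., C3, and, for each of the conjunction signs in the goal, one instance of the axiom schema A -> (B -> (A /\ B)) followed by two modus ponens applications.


Conjoining 3 premises:
- 3 premise lines
- the goal has 2 conjunction signs; each costs 1 axiom instance + 2 MP = 3 lines: 3 * 2 = 6
Total = 3 + 6 = 9 lines.

9


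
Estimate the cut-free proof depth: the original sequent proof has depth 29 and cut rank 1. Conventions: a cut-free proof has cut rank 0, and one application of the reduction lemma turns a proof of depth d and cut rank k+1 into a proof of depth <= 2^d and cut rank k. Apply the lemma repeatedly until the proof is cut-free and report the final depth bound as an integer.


Each rank reduction sends depth d to at most 2^d; cut rank r needs r reductions.
2_0(29) = 29
2_1(29) = 2^29 = 536870912
Cut-free depth bound = 536870912

536870912


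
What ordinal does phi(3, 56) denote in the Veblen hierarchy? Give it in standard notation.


phi(3, 56):
phi(3, beta) = eta_beta (the beta-th eta number, fixed point of zeta).
phi(3, 56) = eta_56

eta_56


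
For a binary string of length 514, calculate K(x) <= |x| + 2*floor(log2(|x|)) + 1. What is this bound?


floor(log2(514)) = 9
2 * 9 = 18
K(x) <= 514 + 18 + 1 = 533

533


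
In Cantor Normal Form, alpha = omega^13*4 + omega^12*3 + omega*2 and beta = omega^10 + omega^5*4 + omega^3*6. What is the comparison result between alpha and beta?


Compare term by term from highest exponent:
alpha = omega^13*4 + omega^12*3 + omega*2
beta = omega^10 + omega^5*4 + omega^3*6
Term 1: alpha has omega^13*4, beta has omega^10*1
Term 2: alpha has omega^12*3, beta has omega^5*4
Term 3: alpha has omega^1*2, beta has omega^3*6
Result: alpha > beta

alpha > beta


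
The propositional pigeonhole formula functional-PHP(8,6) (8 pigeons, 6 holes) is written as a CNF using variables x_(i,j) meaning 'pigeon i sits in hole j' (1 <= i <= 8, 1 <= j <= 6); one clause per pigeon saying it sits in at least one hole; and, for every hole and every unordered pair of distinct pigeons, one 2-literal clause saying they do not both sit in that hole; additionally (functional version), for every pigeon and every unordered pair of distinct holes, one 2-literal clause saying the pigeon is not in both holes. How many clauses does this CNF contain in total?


functional-PHP(8,6): 8 pigeons, 6 holes, 8*6 = 48 variables.
- pigeon clauses: one per pigeon -> 8 clauses
- hole clauses: 6 holes * C(8,2) = 6 * 28 -> 168 clauses
- functional clauses: 8 pigeons * C(6,2) = 8 * 15 -> 120 clauses
Total clauses = 8 + 168 + 120 = 296

296


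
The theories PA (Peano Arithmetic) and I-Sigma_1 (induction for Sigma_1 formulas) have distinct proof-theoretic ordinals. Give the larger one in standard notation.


Proof-theoretic ordinal of PA (Peano Arithmetic): epsilon_0
Proof-theoretic ordinal of I-Sigma_1 (induction for Sigma_1 formulas): omega^omega
Comparing: omega^omega < epsilon_0.
The larger ordinal is epsilon_0 (from PA (Peano Arithmetic)).

epsilon_0


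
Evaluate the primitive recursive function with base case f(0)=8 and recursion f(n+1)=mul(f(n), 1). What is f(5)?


f(0) = 8
f(1) = mul(f(0), 1) = mul(8, 1) = 8
f(2) = mul(f(1), 1) = mul(8, 1) = 8
f(3) = mul(f(2), 1) = mul(8, 1) = 8
f(4) = mul(f(3), 1) = mul(8, 1) = 8
f(5) = mul(f(4), 1) = mul(8, 1) = 8


8


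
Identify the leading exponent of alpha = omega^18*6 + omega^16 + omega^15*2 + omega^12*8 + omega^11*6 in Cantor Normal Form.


CNF: omega^18*6 + omega^16 + omega^15*2 + omega^12*8 + omega^11*6
The leading term is omega^18*6, which has exponent 18.

18


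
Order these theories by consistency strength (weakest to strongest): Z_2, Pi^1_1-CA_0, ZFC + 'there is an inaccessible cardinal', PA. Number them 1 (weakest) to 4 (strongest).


Ordering by consistency strength:
1. PA
2. Pi^1_1-CA_0
3. Z_2
4. ZFC + 'there is an inaccessible cardinal'


Z_2=3, Pi^1_1-CA_0=2, ZFC + 'there is an inaccessible cardinal'=4, PA=1


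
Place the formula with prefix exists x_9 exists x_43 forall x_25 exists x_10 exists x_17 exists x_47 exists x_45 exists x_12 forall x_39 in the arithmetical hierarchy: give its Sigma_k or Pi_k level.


Leading quantifier is exists, so the class is Sigma.
Number of quantifier blocks = alternations + 1 = 3 + 1 = 4.
Classification: Sigma_4

Sigma_4


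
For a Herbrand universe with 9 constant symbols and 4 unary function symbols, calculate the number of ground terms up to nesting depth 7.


Herbrand terms by depth:
Depth 0: 9 constants
Depth 1: 36 new terms (running total: 45)
Depth 2: 144 new terms (running total: 189)
Depth 3: 576 new terms (running total: 765)
Depth 4: 2304 new terms (running total: 3069)
Depth 5: 9216 new terms (running total: 12285)
Depth 6: 36864 new terms (running total: 49149)
Depth 7: 147456 new terms (running total: 196605)
Total distinct ground terms = 196605

196605


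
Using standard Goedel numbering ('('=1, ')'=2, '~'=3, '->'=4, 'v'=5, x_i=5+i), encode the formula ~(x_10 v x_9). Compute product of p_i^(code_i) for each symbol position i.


Formula: ~(x_10 v x_9)
Symbol codes: [3, 1, 15, 5, 14, 2]
Primes: [2, 3, 5, 7, 11, 13]
p_1^3 = 2^3 = 8
p_2^1 = 3^1 = 3
p_3^15 = 5^15 = 30517578125
p_4^5 = 7^5 = 16807
p_5^14 = 11^14 = 379749833583241
p_6^2 = 13^2 = 169
Product = 790015848312500113259033203125000

790015848312500113259033203125000
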